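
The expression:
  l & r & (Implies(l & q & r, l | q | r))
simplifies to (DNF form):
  l & r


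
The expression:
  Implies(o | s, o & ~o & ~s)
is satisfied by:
  {o: False, s: False}


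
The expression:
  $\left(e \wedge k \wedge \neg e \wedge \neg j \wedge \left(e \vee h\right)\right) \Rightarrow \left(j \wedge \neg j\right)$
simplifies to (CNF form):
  $\text{True}$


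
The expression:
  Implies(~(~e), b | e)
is always true.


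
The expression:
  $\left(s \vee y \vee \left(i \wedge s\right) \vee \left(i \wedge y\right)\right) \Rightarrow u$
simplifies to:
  $u \vee \left(\neg s \wedge \neg y\right)$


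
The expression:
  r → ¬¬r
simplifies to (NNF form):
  True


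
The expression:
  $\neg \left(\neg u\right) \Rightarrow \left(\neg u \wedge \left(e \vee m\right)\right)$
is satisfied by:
  {u: False}


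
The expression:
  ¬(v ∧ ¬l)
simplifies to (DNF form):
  l ∨ ¬v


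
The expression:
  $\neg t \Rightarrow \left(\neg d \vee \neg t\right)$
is always true.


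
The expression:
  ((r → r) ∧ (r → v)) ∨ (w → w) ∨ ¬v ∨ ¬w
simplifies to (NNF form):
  True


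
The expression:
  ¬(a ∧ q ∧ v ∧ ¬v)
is always true.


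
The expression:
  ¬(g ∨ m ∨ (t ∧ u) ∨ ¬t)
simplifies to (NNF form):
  t ∧ ¬g ∧ ¬m ∧ ¬u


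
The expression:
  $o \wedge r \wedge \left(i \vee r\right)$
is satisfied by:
  {r: True, o: True}


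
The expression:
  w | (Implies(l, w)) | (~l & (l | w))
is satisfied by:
  {w: True, l: False}
  {l: False, w: False}
  {l: True, w: True}


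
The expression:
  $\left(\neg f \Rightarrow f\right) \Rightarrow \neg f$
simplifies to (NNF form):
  $\neg f$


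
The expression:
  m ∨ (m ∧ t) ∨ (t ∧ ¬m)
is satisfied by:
  {t: True, m: True}
  {t: True, m: False}
  {m: True, t: False}


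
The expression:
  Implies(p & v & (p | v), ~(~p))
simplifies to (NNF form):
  True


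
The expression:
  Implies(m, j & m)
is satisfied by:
  {j: True, m: False}
  {m: False, j: False}
  {m: True, j: True}


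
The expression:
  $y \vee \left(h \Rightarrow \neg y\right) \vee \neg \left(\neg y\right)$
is always true.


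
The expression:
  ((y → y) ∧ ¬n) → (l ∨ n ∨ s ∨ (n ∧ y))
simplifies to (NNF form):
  l ∨ n ∨ s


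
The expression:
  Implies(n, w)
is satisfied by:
  {w: True, n: False}
  {n: False, w: False}
  {n: True, w: True}


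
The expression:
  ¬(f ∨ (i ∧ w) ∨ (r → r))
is never true.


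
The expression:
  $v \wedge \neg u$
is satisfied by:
  {v: True, u: False}


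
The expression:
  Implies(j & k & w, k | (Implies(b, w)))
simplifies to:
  True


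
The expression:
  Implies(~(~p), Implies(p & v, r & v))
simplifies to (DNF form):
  r | ~p | ~v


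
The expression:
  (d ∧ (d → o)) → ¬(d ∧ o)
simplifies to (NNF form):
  ¬d ∨ ¬o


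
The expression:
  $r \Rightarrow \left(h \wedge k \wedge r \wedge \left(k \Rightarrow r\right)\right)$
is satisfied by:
  {h: True, k: True, r: False}
  {h: True, k: False, r: False}
  {k: True, h: False, r: False}
  {h: False, k: False, r: False}
  {r: True, h: True, k: True}


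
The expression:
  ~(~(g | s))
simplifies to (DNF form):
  g | s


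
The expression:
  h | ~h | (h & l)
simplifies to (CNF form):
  True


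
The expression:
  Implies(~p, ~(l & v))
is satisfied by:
  {p: True, l: False, v: False}
  {l: False, v: False, p: False}
  {p: True, v: True, l: False}
  {v: True, l: False, p: False}
  {p: True, l: True, v: False}
  {l: True, p: False, v: False}
  {p: True, v: True, l: True}


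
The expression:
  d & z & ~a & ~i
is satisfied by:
  {d: True, z: True, i: False, a: False}


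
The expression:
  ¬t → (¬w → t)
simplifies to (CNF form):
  t ∨ w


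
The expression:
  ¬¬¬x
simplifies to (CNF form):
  ¬x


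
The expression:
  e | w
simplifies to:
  e | w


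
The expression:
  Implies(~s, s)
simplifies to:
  s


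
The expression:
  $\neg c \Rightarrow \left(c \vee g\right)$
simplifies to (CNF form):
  $c \vee g$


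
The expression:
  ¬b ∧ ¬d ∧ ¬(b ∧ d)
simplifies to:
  ¬b ∧ ¬d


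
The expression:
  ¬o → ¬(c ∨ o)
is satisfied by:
  {o: True, c: False}
  {c: False, o: False}
  {c: True, o: True}


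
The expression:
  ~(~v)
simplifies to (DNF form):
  v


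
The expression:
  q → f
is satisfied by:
  {f: True, q: False}
  {q: False, f: False}
  {q: True, f: True}


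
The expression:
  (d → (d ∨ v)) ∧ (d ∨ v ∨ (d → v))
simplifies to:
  True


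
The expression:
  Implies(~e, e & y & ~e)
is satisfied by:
  {e: True}


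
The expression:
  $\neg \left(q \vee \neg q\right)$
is never true.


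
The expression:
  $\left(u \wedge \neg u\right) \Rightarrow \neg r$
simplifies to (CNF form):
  $\text{True}$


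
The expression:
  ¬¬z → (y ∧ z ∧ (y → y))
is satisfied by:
  {y: True, z: False}
  {z: False, y: False}
  {z: True, y: True}


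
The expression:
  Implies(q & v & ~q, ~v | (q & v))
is always true.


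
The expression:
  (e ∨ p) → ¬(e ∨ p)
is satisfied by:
  {e: False, p: False}


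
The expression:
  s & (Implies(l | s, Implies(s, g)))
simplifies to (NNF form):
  g & s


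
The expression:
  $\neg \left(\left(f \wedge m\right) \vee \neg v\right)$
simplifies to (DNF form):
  $\left(v \wedge \neg f\right) \vee \left(v \wedge \neg m\right)$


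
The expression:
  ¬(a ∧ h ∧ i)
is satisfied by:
  {h: False, a: False, i: False}
  {i: True, h: False, a: False}
  {a: True, h: False, i: False}
  {i: True, a: True, h: False}
  {h: True, i: False, a: False}
  {i: True, h: True, a: False}
  {a: True, h: True, i: False}


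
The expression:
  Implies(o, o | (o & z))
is always true.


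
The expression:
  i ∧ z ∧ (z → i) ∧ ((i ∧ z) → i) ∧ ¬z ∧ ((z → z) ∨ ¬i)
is never true.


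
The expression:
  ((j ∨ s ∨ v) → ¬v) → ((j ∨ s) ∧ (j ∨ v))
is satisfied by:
  {v: True, j: True}
  {v: True, j: False}
  {j: True, v: False}


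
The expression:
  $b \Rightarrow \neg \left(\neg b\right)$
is always true.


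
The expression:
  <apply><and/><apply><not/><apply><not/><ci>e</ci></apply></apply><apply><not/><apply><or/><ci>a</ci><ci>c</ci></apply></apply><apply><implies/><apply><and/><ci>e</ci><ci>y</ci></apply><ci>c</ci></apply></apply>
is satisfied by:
  {e: True, y: False, a: False, c: False}


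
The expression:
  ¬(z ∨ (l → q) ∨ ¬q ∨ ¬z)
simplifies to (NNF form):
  False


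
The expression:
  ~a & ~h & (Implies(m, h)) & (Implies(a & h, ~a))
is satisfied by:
  {h: False, a: False, m: False}


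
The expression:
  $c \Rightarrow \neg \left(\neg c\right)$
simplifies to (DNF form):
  $\text{True}$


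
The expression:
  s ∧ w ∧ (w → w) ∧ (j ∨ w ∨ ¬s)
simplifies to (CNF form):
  s ∧ w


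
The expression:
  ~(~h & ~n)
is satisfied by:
  {n: True, h: True}
  {n: True, h: False}
  {h: True, n: False}


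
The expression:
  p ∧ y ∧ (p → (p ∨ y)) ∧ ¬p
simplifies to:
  False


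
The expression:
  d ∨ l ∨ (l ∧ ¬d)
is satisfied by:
  {d: True, l: True}
  {d: True, l: False}
  {l: True, d: False}


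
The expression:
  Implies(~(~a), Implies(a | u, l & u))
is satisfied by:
  {u: True, l: True, a: False}
  {u: True, l: False, a: False}
  {l: True, u: False, a: False}
  {u: False, l: False, a: False}
  {a: True, u: True, l: True}


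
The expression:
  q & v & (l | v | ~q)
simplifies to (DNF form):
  q & v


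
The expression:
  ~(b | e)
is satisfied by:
  {e: False, b: False}


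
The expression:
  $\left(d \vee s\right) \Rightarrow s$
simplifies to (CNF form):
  $s \vee \neg d$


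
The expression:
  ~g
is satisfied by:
  {g: False}


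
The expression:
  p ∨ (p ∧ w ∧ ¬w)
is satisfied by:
  {p: True}


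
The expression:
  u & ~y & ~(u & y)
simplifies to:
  u & ~y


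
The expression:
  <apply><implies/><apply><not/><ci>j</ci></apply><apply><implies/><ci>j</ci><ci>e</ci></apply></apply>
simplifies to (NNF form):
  <true/>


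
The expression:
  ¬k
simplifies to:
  ¬k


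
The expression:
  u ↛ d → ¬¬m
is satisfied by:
  {d: True, m: True, u: False}
  {d: True, u: False, m: False}
  {m: True, u: False, d: False}
  {m: False, u: False, d: False}
  {d: True, m: True, u: True}
  {d: True, u: True, m: False}
  {m: True, u: True, d: False}


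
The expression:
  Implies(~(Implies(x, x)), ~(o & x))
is always true.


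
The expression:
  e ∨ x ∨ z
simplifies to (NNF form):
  e ∨ x ∨ z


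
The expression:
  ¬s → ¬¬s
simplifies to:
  s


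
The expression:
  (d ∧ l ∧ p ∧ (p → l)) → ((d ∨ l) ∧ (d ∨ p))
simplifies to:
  True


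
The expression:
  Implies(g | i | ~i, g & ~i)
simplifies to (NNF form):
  g & ~i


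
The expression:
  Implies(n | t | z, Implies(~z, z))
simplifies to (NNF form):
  z | (~n & ~t)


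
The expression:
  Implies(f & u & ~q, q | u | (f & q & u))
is always true.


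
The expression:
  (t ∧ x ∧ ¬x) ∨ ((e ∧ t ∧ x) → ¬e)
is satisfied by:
  {e: False, t: False, x: False}
  {x: True, e: False, t: False}
  {t: True, e: False, x: False}
  {x: True, t: True, e: False}
  {e: True, x: False, t: False}
  {x: True, e: True, t: False}
  {t: True, e: True, x: False}


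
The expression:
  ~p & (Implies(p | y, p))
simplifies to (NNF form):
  ~p & ~y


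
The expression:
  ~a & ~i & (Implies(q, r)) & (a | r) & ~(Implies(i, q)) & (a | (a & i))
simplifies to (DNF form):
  False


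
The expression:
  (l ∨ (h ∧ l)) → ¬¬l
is always true.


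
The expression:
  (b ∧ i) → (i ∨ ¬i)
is always true.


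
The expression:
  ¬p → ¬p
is always true.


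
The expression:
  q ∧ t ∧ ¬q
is never true.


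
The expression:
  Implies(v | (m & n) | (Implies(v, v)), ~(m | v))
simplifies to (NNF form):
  ~m & ~v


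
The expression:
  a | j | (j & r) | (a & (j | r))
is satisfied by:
  {a: True, j: True}
  {a: True, j: False}
  {j: True, a: False}


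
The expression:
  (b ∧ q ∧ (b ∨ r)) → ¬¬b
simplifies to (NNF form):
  True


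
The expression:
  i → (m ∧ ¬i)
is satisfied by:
  {i: False}


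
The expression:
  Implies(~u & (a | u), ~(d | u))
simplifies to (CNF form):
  u | ~a | ~d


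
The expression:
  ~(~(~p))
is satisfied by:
  {p: False}


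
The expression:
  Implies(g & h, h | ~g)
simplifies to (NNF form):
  True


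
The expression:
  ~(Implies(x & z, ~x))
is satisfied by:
  {z: True, x: True}


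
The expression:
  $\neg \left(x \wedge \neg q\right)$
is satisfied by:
  {q: True, x: False}
  {x: False, q: False}
  {x: True, q: True}


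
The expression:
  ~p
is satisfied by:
  {p: False}


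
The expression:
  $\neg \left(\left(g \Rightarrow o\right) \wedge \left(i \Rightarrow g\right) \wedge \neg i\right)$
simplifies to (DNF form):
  $i \vee \left(g \wedge \neg o\right)$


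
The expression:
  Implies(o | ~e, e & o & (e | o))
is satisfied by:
  {e: True}


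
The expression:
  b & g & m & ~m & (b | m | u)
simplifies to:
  False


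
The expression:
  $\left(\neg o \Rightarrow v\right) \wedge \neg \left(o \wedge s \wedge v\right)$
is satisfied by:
  {v: True, s: False, o: False}
  {o: True, v: True, s: False}
  {v: True, s: True, o: False}
  {o: True, s: False, v: False}
  {o: True, s: True, v: False}


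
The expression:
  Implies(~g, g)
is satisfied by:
  {g: True}


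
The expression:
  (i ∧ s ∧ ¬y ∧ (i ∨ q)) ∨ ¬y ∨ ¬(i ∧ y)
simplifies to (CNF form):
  ¬i ∨ ¬y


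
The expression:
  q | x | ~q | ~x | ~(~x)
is always true.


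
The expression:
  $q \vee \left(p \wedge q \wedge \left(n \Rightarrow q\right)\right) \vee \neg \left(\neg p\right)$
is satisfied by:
  {q: True, p: True}
  {q: True, p: False}
  {p: True, q: False}


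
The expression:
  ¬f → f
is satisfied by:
  {f: True}


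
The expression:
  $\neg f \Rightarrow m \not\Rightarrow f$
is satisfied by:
  {m: True, f: True}
  {m: True, f: False}
  {f: True, m: False}


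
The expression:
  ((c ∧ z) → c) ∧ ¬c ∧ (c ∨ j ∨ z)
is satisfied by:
  {z: True, j: True, c: False}
  {z: True, j: False, c: False}
  {j: True, z: False, c: False}


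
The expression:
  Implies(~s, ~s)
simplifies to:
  True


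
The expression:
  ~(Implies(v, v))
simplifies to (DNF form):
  False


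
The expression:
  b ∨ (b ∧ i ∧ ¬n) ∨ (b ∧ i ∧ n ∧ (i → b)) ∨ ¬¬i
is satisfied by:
  {i: True, b: True}
  {i: True, b: False}
  {b: True, i: False}


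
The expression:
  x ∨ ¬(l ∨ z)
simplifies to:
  x ∨ (¬l ∧ ¬z)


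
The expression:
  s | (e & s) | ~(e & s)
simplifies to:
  True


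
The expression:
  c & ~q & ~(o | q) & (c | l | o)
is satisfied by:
  {c: True, q: False, o: False}


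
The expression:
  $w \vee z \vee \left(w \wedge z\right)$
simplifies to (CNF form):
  $w \vee z$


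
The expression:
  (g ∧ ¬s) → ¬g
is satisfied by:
  {s: True, g: False}
  {g: False, s: False}
  {g: True, s: True}


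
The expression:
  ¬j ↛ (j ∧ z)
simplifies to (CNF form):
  ¬j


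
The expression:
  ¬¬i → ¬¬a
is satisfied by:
  {a: True, i: False}
  {i: False, a: False}
  {i: True, a: True}


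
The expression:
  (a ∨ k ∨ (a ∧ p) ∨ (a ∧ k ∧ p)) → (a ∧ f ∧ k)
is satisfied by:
  {f: True, a: False, k: False}
  {a: False, k: False, f: False}
  {k: True, f: True, a: True}


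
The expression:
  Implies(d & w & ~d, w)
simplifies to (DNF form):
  True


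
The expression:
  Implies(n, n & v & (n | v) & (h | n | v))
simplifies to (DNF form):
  v | ~n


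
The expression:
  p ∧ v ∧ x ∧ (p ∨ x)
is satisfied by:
  {p: True, x: True, v: True}


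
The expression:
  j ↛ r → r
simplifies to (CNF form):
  r ∨ ¬j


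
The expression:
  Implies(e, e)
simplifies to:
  True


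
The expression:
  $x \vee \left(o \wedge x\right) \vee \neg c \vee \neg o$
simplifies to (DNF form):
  $x \vee \neg c \vee \neg o$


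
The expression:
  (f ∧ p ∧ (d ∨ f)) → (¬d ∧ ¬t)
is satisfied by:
  {d: False, p: False, f: False, t: False}
  {t: True, d: False, p: False, f: False}
  {d: True, t: False, p: False, f: False}
  {t: True, d: True, p: False, f: False}
  {f: True, t: False, d: False, p: False}
  {f: True, t: True, d: False, p: False}
  {f: True, d: True, t: False, p: False}
  {f: True, t: True, d: True, p: False}
  {p: True, f: False, d: False, t: False}
  {p: True, t: True, f: False, d: False}
  {p: True, d: True, f: False, t: False}
  {t: True, p: True, d: True, f: False}
  {p: True, f: True, t: False, d: False}


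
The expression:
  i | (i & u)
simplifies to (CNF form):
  i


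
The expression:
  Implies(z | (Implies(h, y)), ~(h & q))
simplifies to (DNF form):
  ~h | ~q | (~y & ~z)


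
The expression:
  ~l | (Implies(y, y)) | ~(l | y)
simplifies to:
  True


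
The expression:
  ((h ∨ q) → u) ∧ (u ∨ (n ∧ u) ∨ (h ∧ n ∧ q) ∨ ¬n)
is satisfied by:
  {u: True, h: False, n: False, q: False}
  {q: True, u: True, h: False, n: False}
  {u: True, n: True, h: False, q: False}
  {q: True, u: True, n: True, h: False}
  {u: True, h: True, n: False, q: False}
  {u: True, q: True, h: True, n: False}
  {u: True, n: True, h: True, q: False}
  {q: True, u: True, n: True, h: True}
  {q: False, h: False, n: False, u: False}


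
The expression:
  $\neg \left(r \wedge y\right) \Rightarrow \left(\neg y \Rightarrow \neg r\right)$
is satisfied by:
  {y: True, r: False}
  {r: False, y: False}
  {r: True, y: True}


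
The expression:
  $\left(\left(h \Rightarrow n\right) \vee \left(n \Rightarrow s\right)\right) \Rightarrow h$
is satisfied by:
  {h: True}


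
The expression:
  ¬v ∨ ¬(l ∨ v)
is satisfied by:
  {v: False}


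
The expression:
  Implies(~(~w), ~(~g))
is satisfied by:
  {g: True, w: False}
  {w: False, g: False}
  {w: True, g: True}


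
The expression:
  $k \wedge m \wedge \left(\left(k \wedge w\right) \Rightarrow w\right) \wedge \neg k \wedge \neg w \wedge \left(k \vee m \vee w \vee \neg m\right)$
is never true.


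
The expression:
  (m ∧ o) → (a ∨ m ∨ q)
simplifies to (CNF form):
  True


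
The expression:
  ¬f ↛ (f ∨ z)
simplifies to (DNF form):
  ¬f ∧ ¬z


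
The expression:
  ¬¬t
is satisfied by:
  {t: True}


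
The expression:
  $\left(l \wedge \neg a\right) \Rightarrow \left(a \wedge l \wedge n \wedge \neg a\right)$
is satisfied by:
  {a: True, l: False}
  {l: False, a: False}
  {l: True, a: True}


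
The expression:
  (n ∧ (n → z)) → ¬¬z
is always true.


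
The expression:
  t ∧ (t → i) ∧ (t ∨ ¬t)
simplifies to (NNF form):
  i ∧ t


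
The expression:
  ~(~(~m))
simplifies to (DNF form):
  ~m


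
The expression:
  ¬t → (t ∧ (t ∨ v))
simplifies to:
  t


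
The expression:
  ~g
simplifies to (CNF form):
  ~g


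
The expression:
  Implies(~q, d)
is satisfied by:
  {d: True, q: True}
  {d: True, q: False}
  {q: True, d: False}


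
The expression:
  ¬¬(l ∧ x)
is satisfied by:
  {x: True, l: True}


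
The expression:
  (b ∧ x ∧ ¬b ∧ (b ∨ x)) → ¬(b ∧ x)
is always true.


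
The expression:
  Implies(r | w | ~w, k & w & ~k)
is never true.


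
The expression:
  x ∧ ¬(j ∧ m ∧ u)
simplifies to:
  x ∧ (¬j ∨ ¬m ∨ ¬u)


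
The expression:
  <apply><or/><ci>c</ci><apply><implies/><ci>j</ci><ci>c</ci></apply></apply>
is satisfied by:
  {c: True, j: False}
  {j: False, c: False}
  {j: True, c: True}


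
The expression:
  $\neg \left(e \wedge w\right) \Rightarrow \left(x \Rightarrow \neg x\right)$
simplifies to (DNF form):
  $\left(e \wedge w\right) \vee \neg x$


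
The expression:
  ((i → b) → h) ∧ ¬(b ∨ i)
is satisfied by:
  {h: True, b: False, i: False}


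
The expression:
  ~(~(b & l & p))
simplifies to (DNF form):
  b & l & p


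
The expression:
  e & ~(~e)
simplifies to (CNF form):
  e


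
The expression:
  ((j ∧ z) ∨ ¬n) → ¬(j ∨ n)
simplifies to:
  (n ∧ ¬z) ∨ ¬j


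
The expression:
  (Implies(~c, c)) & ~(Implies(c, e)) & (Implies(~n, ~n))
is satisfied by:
  {c: True, e: False}


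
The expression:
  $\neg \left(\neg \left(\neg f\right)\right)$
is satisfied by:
  {f: False}


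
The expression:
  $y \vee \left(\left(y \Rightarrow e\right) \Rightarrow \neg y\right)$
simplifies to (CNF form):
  $\text{True}$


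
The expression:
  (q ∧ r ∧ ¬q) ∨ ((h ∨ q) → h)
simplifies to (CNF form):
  h ∨ ¬q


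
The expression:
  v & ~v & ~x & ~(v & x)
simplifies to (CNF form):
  False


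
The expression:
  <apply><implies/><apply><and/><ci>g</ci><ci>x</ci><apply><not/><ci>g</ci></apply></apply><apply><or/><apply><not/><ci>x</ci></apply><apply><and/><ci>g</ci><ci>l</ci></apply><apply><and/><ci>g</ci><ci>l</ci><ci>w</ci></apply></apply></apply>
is always true.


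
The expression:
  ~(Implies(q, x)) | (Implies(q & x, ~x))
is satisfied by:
  {q: False, x: False}
  {x: True, q: False}
  {q: True, x: False}


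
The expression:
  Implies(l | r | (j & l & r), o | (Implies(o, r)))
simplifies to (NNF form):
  True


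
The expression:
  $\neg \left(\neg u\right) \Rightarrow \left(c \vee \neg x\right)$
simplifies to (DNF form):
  $c \vee \neg u \vee \neg x$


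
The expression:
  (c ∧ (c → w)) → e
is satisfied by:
  {e: True, w: False, c: False}
  {w: False, c: False, e: False}
  {e: True, c: True, w: False}
  {c: True, w: False, e: False}
  {e: True, w: True, c: False}
  {w: True, e: False, c: False}
  {e: True, c: True, w: True}


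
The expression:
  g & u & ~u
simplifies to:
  False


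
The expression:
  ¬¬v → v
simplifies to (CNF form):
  True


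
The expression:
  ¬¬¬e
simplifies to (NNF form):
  ¬e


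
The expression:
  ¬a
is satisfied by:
  {a: False}


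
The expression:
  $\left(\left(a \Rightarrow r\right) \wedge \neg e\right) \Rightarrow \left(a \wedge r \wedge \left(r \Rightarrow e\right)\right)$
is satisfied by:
  {a: True, e: True, r: False}
  {e: True, r: False, a: False}
  {a: True, e: True, r: True}
  {e: True, r: True, a: False}
  {a: True, r: False, e: False}


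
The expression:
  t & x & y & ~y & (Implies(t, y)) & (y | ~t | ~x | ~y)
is never true.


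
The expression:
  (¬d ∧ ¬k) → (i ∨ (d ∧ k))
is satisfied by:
  {i: True, d: True, k: True}
  {i: True, d: True, k: False}
  {i: True, k: True, d: False}
  {i: True, k: False, d: False}
  {d: True, k: True, i: False}
  {d: True, k: False, i: False}
  {k: True, d: False, i: False}


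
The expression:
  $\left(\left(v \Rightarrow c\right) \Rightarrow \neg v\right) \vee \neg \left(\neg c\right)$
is always true.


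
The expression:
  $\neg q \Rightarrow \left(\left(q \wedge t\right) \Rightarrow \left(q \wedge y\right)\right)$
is always true.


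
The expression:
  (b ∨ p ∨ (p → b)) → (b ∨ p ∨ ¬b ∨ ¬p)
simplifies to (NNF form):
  True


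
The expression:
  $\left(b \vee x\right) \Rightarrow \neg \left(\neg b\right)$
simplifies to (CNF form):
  $b \vee \neg x$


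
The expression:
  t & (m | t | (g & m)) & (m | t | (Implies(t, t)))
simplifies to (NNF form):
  t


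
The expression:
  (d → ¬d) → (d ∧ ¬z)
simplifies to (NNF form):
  d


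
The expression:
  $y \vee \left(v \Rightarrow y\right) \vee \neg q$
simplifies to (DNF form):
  $y \vee \neg q \vee \neg v$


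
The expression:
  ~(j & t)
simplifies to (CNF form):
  ~j | ~t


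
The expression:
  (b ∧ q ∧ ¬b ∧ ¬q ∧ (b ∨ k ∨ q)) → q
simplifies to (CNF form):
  True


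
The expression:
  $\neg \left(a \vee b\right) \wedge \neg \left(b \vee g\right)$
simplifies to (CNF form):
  $\neg a \wedge \neg b \wedge \neg g$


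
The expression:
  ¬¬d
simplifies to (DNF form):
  d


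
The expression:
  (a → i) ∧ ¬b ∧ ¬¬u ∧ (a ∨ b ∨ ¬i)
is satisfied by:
  {u: True, b: False, i: False, a: False}
  {a: True, i: True, u: True, b: False}


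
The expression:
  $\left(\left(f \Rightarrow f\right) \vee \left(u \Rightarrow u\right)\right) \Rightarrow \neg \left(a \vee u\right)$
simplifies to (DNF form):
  $\neg a \wedge \neg u$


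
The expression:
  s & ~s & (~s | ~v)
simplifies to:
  False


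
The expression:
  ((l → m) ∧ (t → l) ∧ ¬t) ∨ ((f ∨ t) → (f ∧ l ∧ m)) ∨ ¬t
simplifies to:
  (f ∧ l ∧ m) ∨ ¬t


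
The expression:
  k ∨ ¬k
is always true.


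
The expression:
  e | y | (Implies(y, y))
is always true.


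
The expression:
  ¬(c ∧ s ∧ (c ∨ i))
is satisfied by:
  {s: False, c: False}
  {c: True, s: False}
  {s: True, c: False}


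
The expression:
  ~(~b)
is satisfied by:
  {b: True}


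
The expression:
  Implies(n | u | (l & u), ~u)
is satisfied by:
  {u: False}


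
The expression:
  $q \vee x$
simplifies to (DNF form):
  $q \vee x$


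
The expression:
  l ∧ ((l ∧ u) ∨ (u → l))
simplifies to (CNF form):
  l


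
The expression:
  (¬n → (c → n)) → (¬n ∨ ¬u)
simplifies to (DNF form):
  ¬n ∨ ¬u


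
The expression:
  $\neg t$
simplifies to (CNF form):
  $\neg t$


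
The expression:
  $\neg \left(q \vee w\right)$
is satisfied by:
  {q: False, w: False}


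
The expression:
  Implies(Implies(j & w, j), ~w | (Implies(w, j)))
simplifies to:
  j | ~w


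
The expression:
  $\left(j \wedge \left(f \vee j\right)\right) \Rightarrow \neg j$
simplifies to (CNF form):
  $\neg j$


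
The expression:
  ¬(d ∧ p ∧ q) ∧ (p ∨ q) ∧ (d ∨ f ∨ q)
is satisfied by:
  {q: True, f: True, d: False, p: False}
  {q: True, f: False, d: False, p: False}
  {p: True, q: True, f: True, d: False}
  {p: True, q: True, f: False, d: False}
  {d: True, q: True, f: True, p: False}
  {d: True, q: True, f: False, p: False}
  {p: True, f: True, q: False, d: False}
  {d: True, p: True, f: True, q: False}
  {d: True, p: True, f: False, q: False}


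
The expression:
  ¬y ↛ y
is always true.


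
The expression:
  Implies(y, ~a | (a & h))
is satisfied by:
  {h: True, y: False, a: False}
  {h: False, y: False, a: False}
  {a: True, h: True, y: False}
  {a: True, h: False, y: False}
  {y: True, h: True, a: False}
  {y: True, h: False, a: False}
  {y: True, a: True, h: True}


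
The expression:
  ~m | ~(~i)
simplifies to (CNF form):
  i | ~m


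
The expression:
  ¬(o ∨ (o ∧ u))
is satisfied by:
  {o: False}


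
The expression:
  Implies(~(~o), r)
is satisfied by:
  {r: True, o: False}
  {o: False, r: False}
  {o: True, r: True}


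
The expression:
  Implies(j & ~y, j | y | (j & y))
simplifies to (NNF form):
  True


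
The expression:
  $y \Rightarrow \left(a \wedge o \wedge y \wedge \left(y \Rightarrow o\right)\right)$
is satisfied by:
  {a: True, o: True, y: False}
  {a: True, o: False, y: False}
  {o: True, a: False, y: False}
  {a: False, o: False, y: False}
  {a: True, y: True, o: True}


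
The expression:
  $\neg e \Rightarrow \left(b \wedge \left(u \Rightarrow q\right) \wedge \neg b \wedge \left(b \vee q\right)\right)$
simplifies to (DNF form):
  $e$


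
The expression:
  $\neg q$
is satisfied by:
  {q: False}


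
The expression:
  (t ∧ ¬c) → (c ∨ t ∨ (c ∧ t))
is always true.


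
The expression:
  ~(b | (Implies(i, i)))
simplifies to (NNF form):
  False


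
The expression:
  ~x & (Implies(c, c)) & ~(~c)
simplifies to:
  c & ~x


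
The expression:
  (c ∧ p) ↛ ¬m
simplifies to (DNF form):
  c ∧ m ∧ p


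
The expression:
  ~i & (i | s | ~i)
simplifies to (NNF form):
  ~i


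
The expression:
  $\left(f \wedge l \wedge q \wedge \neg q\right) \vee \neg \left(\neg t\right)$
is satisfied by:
  {t: True}


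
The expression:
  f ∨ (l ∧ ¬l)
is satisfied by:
  {f: True}


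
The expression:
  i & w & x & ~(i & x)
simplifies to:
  False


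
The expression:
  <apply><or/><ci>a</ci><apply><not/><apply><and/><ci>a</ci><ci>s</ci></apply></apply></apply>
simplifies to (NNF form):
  <true/>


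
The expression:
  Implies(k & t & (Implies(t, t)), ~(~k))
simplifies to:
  True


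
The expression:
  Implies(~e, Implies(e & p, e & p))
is always true.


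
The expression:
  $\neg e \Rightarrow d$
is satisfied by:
  {d: True, e: True}
  {d: True, e: False}
  {e: True, d: False}


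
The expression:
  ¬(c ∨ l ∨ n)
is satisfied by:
  {n: False, l: False, c: False}


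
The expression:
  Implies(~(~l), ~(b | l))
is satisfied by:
  {l: False}


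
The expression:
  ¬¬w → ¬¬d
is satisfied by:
  {d: True, w: False}
  {w: False, d: False}
  {w: True, d: True}


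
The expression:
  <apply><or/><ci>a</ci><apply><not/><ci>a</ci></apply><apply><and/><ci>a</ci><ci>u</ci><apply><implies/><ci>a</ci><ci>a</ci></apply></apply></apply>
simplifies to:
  <true/>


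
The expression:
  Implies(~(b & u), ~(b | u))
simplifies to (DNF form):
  (b & u) | (~b & ~u)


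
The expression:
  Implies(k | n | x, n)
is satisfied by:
  {n: True, k: False, x: False}
  {n: True, x: True, k: False}
  {n: True, k: True, x: False}
  {n: True, x: True, k: True}
  {x: False, k: False, n: False}


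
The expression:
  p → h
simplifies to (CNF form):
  h ∨ ¬p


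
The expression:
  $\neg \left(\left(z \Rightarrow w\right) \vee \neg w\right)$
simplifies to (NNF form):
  $\text{False}$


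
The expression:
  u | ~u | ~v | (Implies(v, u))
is always true.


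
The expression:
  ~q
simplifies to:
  ~q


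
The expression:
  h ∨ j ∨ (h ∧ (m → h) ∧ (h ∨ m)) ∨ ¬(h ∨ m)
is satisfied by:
  {h: True, j: True, m: False}
  {h: True, j: False, m: False}
  {j: True, h: False, m: False}
  {h: False, j: False, m: False}
  {h: True, m: True, j: True}
  {h: True, m: True, j: False}
  {m: True, j: True, h: False}


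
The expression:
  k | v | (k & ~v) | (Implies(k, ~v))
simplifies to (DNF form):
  True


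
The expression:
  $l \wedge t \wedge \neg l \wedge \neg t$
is never true.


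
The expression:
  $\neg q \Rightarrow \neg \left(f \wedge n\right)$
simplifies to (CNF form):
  $q \vee \neg f \vee \neg n$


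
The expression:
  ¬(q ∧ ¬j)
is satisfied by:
  {j: True, q: False}
  {q: False, j: False}
  {q: True, j: True}


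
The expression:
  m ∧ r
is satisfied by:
  {r: True, m: True}


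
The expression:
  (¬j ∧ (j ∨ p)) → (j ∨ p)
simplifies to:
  True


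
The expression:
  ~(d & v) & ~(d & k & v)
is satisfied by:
  {v: False, d: False}
  {d: True, v: False}
  {v: True, d: False}


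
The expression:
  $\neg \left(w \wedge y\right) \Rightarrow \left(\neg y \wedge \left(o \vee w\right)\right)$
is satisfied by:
  {o: True, w: True, y: False}
  {w: True, y: False, o: False}
  {o: True, w: True, y: True}
  {w: True, y: True, o: False}
  {o: True, y: False, w: False}


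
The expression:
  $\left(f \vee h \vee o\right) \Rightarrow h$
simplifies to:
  $h \vee \left(\neg f \wedge \neg o\right)$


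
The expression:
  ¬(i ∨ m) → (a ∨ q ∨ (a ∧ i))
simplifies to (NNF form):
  a ∨ i ∨ m ∨ q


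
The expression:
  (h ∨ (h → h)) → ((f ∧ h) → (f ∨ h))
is always true.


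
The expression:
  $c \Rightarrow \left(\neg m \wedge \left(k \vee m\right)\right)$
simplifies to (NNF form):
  $\left(k \wedge \neg m\right) \vee \neg c$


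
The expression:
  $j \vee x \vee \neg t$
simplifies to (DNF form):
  $j \vee x \vee \neg t$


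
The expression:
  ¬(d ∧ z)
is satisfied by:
  {z: False, d: False}
  {d: True, z: False}
  {z: True, d: False}


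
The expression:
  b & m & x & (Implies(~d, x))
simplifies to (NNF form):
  b & m & x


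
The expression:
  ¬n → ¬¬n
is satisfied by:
  {n: True}


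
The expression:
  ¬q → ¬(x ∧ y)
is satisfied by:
  {q: True, y: False, x: False}
  {y: False, x: False, q: False}
  {x: True, q: True, y: False}
  {x: True, y: False, q: False}
  {q: True, y: True, x: False}
  {y: True, q: False, x: False}
  {x: True, y: True, q: True}


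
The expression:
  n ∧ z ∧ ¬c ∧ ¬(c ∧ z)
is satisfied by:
  {z: True, n: True, c: False}


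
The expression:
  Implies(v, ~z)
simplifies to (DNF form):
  ~v | ~z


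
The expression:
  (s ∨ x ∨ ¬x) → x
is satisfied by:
  {x: True}


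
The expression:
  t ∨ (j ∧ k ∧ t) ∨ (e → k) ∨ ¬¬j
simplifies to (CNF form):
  j ∨ k ∨ t ∨ ¬e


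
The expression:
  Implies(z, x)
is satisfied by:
  {x: True, z: False}
  {z: False, x: False}
  {z: True, x: True}


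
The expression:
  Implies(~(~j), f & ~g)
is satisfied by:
  {f: True, g: False, j: False}
  {g: False, j: False, f: False}
  {f: True, g: True, j: False}
  {g: True, f: False, j: False}
  {j: True, f: True, g: False}


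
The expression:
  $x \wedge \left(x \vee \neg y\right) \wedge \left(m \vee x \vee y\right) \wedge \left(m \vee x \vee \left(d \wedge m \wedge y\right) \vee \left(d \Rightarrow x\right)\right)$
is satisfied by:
  {x: True}


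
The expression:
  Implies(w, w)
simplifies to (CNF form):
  True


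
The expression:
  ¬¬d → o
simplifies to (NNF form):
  o ∨ ¬d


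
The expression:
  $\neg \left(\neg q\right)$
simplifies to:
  $q$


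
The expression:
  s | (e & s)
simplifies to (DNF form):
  s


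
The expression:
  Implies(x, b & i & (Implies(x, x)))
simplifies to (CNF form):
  (b | ~x) & (i | ~x)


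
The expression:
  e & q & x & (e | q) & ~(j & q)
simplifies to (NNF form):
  e & q & x & ~j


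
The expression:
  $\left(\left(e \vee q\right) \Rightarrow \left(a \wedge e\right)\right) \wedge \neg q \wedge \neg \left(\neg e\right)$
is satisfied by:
  {a: True, e: True, q: False}


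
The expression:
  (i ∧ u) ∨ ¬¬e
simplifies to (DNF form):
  e ∨ (i ∧ u)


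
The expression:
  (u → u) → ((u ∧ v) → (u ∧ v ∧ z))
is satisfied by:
  {z: True, u: False, v: False}
  {u: False, v: False, z: False}
  {z: True, v: True, u: False}
  {v: True, u: False, z: False}
  {z: True, u: True, v: False}
  {u: True, z: False, v: False}
  {z: True, v: True, u: True}


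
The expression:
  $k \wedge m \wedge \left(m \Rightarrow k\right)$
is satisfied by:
  {m: True, k: True}


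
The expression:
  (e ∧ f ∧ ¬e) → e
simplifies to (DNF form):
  True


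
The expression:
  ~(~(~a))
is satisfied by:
  {a: False}


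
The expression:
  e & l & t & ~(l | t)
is never true.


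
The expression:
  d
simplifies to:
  d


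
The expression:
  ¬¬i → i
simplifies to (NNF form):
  True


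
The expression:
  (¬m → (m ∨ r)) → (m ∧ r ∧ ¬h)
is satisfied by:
  {h: False, r: False, m: False}
  {h: True, r: False, m: False}
  {r: True, m: True, h: False}


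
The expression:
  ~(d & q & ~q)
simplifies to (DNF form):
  True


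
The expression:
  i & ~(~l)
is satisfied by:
  {i: True, l: True}


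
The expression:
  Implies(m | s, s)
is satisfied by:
  {s: True, m: False}
  {m: False, s: False}
  {m: True, s: True}


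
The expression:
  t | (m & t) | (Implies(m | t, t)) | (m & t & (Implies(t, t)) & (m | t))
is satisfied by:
  {t: True, m: False}
  {m: False, t: False}
  {m: True, t: True}


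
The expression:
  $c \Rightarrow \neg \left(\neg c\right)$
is always true.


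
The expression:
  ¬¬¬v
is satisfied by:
  {v: False}


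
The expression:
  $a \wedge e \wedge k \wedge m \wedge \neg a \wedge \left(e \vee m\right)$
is never true.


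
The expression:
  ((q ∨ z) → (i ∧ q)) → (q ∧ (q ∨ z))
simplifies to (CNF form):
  q ∨ z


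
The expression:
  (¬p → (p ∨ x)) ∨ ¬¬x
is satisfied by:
  {x: True, p: True}
  {x: True, p: False}
  {p: True, x: False}


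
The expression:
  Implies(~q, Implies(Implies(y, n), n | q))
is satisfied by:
  {n: True, y: True, q: True}
  {n: True, y: True, q: False}
  {n: True, q: True, y: False}
  {n: True, q: False, y: False}
  {y: True, q: True, n: False}
  {y: True, q: False, n: False}
  {q: True, y: False, n: False}


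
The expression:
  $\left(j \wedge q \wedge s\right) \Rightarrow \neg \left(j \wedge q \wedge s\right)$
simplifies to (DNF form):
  $\neg j \vee \neg q \vee \neg s$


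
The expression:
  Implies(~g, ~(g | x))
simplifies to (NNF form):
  g | ~x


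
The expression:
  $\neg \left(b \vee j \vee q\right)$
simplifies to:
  $\neg b \wedge \neg j \wedge \neg q$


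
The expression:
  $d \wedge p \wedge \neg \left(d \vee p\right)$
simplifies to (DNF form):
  $\text{False}$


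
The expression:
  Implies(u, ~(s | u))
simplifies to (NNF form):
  ~u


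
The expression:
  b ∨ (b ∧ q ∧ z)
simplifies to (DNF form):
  b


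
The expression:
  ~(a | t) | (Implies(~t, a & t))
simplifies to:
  t | ~a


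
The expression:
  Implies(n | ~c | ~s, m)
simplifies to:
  m | (c & s & ~n)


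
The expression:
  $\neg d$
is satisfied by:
  {d: False}


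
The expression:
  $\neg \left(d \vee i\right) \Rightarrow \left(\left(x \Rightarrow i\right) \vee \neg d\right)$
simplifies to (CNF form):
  $\text{True}$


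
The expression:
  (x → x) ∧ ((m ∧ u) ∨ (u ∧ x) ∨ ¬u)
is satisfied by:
  {x: True, m: True, u: False}
  {x: True, u: False, m: False}
  {m: True, u: False, x: False}
  {m: False, u: False, x: False}
  {x: True, m: True, u: True}
  {x: True, u: True, m: False}
  {m: True, u: True, x: False}


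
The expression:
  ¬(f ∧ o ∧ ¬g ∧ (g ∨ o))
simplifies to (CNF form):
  g ∨ ¬f ∨ ¬o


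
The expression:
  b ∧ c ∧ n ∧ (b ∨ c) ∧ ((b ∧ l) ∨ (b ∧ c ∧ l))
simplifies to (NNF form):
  b ∧ c ∧ l ∧ n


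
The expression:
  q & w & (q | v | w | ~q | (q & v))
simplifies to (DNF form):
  q & w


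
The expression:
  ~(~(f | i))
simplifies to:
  f | i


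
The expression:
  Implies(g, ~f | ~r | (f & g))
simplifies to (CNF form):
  True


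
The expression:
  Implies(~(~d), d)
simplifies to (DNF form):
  True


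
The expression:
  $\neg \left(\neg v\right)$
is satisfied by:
  {v: True}


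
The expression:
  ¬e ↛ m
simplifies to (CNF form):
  m ∨ ¬e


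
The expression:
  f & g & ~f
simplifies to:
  False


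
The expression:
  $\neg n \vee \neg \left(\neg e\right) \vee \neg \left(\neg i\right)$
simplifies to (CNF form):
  $e \vee i \vee \neg n$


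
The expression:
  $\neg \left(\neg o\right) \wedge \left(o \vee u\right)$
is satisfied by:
  {o: True}


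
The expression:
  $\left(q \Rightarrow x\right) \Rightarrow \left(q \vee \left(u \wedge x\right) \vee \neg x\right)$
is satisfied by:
  {q: True, u: True, x: False}
  {q: True, u: False, x: False}
  {u: True, q: False, x: False}
  {q: False, u: False, x: False}
  {x: True, q: True, u: True}
  {x: True, q: True, u: False}
  {x: True, u: True, q: False}


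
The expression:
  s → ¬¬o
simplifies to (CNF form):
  o ∨ ¬s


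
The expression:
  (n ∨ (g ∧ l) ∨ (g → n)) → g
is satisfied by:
  {g: True}


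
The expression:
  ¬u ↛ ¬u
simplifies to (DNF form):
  False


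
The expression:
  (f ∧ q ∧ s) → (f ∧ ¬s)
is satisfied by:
  {s: False, q: False, f: False}
  {f: True, s: False, q: False}
  {q: True, s: False, f: False}
  {f: True, q: True, s: False}
  {s: True, f: False, q: False}
  {f: True, s: True, q: False}
  {q: True, s: True, f: False}


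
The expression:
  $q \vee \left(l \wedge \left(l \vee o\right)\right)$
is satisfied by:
  {q: True, l: True}
  {q: True, l: False}
  {l: True, q: False}


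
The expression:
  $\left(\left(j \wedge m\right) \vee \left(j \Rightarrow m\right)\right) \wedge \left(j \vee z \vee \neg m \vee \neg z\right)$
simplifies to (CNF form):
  $m \vee \neg j$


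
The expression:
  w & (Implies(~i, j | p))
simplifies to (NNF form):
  w & (i | j | p)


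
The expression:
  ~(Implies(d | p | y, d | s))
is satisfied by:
  {y: True, p: True, d: False, s: False}
  {y: True, d: False, p: False, s: False}
  {p: True, y: False, d: False, s: False}


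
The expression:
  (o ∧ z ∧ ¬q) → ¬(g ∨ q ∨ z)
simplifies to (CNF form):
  q ∨ ¬o ∨ ¬z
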